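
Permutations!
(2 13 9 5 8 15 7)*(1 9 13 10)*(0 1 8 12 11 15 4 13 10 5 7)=(0 1 9 7 2 5 12 11 15)(4 13 10 8)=[1, 9, 5, 3, 13, 12, 6, 2, 4, 7, 8, 15, 11, 10, 14, 0]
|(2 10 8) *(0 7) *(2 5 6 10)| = |(0 7)(5 6 10 8)| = 4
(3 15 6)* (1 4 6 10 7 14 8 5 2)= [0, 4, 1, 15, 6, 2, 3, 14, 5, 9, 7, 11, 12, 13, 8, 10]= (1 4 6 3 15 10 7 14 8 5 2)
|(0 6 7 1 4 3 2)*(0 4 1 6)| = 6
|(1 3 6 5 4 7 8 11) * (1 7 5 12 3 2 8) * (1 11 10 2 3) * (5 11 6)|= |(1 3 5 4 11 7 6 12)(2 8 10)|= 24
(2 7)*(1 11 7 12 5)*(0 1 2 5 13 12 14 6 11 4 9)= (0 1 4 9)(2 14 6 11 7 5)(12 13)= [1, 4, 14, 3, 9, 2, 11, 5, 8, 0, 10, 7, 13, 12, 6]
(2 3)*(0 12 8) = [12, 1, 3, 2, 4, 5, 6, 7, 0, 9, 10, 11, 8] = (0 12 8)(2 3)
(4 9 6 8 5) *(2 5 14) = (2 5 4 9 6 8 14) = [0, 1, 5, 3, 9, 4, 8, 7, 14, 6, 10, 11, 12, 13, 2]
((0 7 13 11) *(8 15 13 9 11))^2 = (0 9)(7 11)(8 13 15)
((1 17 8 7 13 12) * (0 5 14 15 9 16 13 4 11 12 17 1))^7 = (0 17 5 8 14 7 15 4 9 11 16 12 13) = ((0 5 14 15 9 16 13 17 8 7 4 11 12))^7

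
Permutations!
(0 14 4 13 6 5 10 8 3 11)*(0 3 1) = [14, 0, 2, 11, 13, 10, 5, 7, 1, 9, 8, 3, 12, 6, 4] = (0 14 4 13 6 5 10 8 1)(3 11)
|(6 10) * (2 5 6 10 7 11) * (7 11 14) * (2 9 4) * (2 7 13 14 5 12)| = |(2 12)(4 7 5 6 11 9)(13 14)| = 6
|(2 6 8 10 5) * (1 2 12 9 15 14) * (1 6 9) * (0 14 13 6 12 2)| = |(0 14 12 1)(2 9 15 13 6 8 10 5)| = 8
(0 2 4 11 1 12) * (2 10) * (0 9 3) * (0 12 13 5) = (0 10 2 4 11 1 13 5)(3 12 9) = [10, 13, 4, 12, 11, 0, 6, 7, 8, 3, 2, 1, 9, 5]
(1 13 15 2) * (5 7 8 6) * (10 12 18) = [0, 13, 1, 3, 4, 7, 5, 8, 6, 9, 12, 11, 18, 15, 14, 2, 16, 17, 10] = (1 13 15 2)(5 7 8 6)(10 12 18)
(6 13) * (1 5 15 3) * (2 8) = (1 5 15 3)(2 8)(6 13) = [0, 5, 8, 1, 4, 15, 13, 7, 2, 9, 10, 11, 12, 6, 14, 3]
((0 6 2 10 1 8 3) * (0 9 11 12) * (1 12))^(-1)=((0 6 2 10 12)(1 8 3 9 11))^(-1)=(0 12 10 2 6)(1 11 9 3 8)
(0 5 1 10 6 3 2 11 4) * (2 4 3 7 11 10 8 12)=[5, 8, 10, 4, 0, 1, 7, 11, 12, 9, 6, 3, 2]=(0 5 1 8 12 2 10 6 7 11 3 4)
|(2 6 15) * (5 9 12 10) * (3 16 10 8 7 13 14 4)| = |(2 6 15)(3 16 10 5 9 12 8 7 13 14 4)| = 33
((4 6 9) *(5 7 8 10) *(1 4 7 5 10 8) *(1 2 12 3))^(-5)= ((1 4 6 9 7 2 12 3))^(-5)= (1 9 12 4 7 3 6 2)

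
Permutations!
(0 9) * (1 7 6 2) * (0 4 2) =(0 9 4 2 1 7 6) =[9, 7, 1, 3, 2, 5, 0, 6, 8, 4]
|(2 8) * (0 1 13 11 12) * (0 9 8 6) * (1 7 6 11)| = |(0 7 6)(1 13)(2 11 12 9 8)| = 30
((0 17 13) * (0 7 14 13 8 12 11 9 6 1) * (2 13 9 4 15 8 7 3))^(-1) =((0 17 7 14 9 6 1)(2 13 3)(4 15 8 12 11))^(-1) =(0 1 6 9 14 7 17)(2 3 13)(4 11 12 8 15)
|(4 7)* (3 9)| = 2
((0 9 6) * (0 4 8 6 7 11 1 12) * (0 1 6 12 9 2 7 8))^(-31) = (0 4 6 11 7 2)(1 9 8 12)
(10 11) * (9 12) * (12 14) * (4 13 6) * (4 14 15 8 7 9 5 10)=(4 13 6 14 12 5 10 11)(7 9 15 8)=[0, 1, 2, 3, 13, 10, 14, 9, 7, 15, 11, 4, 5, 6, 12, 8]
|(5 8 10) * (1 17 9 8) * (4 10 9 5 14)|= |(1 17 5)(4 10 14)(8 9)|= 6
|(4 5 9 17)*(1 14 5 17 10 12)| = |(1 14 5 9 10 12)(4 17)| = 6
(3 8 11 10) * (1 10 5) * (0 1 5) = [1, 10, 2, 8, 4, 5, 6, 7, 11, 9, 3, 0] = (0 1 10 3 8 11)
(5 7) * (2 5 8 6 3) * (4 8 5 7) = [0, 1, 7, 2, 8, 4, 3, 5, 6] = (2 7 5 4 8 6 3)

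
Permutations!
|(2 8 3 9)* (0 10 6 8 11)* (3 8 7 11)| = 15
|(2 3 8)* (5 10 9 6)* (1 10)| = |(1 10 9 6 5)(2 3 8)| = 15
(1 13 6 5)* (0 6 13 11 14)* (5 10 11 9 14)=(0 6 10 11 5 1 9 14)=[6, 9, 2, 3, 4, 1, 10, 7, 8, 14, 11, 5, 12, 13, 0]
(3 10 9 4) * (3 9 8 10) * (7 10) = (4 9)(7 10 8) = [0, 1, 2, 3, 9, 5, 6, 10, 7, 4, 8]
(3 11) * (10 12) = (3 11)(10 12) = [0, 1, 2, 11, 4, 5, 6, 7, 8, 9, 12, 3, 10]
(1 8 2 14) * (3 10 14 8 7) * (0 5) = (0 5)(1 7 3 10 14)(2 8) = [5, 7, 8, 10, 4, 0, 6, 3, 2, 9, 14, 11, 12, 13, 1]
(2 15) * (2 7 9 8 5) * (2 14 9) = (2 15 7)(5 14 9 8) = [0, 1, 15, 3, 4, 14, 6, 2, 5, 8, 10, 11, 12, 13, 9, 7]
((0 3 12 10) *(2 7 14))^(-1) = (0 10 12 3)(2 14 7)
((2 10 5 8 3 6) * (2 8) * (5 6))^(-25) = ((2 10 6 8 3 5))^(-25) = (2 5 3 8 6 10)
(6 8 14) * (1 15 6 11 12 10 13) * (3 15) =[0, 3, 2, 15, 4, 5, 8, 7, 14, 9, 13, 12, 10, 1, 11, 6] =(1 3 15 6 8 14 11 12 10 13)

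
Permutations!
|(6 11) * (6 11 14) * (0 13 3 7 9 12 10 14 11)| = 10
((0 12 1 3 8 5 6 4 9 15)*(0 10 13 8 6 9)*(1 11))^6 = (15)(0 4 6 3 1 11 12)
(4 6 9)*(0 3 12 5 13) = (0 3 12 5 13)(4 6 9) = [3, 1, 2, 12, 6, 13, 9, 7, 8, 4, 10, 11, 5, 0]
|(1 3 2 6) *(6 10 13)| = 6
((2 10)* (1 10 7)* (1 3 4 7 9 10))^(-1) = ((2 9 10)(3 4 7))^(-1) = (2 10 9)(3 7 4)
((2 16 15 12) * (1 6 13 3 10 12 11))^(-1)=(1 11 15 16 2 12 10 3 13 6)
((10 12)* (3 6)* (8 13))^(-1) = (3 6)(8 13)(10 12)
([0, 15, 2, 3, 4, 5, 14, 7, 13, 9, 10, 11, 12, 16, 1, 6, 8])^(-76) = (8 16 13)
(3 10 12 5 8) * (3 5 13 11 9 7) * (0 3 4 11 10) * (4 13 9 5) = (0 3)(4 11 5 8)(7 13 10 12 9) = [3, 1, 2, 0, 11, 8, 6, 13, 4, 7, 12, 5, 9, 10]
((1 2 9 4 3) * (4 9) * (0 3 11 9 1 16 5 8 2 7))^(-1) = ((0 3 16 5 8 2 4 11 9 1 7))^(-1) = (0 7 1 9 11 4 2 8 5 16 3)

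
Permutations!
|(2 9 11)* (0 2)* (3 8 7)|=|(0 2 9 11)(3 8 7)|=12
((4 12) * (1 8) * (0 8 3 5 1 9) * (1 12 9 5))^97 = (0 8 5 12 4 9)(1 3)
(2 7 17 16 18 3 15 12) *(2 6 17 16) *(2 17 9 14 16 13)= (2 7 13)(3 15 12 6 9 14 16 18)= [0, 1, 7, 15, 4, 5, 9, 13, 8, 14, 10, 11, 6, 2, 16, 12, 18, 17, 3]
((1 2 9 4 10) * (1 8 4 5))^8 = (4 8 10)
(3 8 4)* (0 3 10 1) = (0 3 8 4 10 1) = [3, 0, 2, 8, 10, 5, 6, 7, 4, 9, 1]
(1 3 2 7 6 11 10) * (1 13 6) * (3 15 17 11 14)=(1 15 17 11 10 13 6 14 3 2 7)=[0, 15, 7, 2, 4, 5, 14, 1, 8, 9, 13, 10, 12, 6, 3, 17, 16, 11]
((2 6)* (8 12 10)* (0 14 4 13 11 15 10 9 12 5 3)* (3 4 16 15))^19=((0 14 16 15 10 8 5 4 13 11 3)(2 6)(9 12))^19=(0 13 8 16 3 4 10 14 11 5 15)(2 6)(9 12)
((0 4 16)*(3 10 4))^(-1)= (0 16 4 10 3)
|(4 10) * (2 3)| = 2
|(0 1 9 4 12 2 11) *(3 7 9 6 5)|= 11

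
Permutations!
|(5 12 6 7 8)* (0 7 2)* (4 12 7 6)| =6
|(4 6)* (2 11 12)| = |(2 11 12)(4 6)| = 6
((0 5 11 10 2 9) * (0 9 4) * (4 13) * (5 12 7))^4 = ((0 12 7 5 11 10 2 13 4))^4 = (0 11 4 5 13 7 2 12 10)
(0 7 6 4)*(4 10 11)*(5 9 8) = [7, 1, 2, 3, 0, 9, 10, 6, 5, 8, 11, 4] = (0 7 6 10 11 4)(5 9 8)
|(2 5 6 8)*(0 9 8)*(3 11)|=6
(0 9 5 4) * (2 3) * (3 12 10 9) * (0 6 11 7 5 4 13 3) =(2 12 10 9 4 6 11 7 5 13 3) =[0, 1, 12, 2, 6, 13, 11, 5, 8, 4, 9, 7, 10, 3]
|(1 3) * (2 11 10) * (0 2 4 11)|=|(0 2)(1 3)(4 11 10)|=6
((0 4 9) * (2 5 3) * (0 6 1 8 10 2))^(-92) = (0 5 10 1 9)(2 8 6 4 3)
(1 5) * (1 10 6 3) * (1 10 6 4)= (1 5 6 3 10 4)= [0, 5, 2, 10, 1, 6, 3, 7, 8, 9, 4]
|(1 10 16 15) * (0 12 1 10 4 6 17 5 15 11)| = |(0 12 1 4 6 17 5 15 10 16 11)| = 11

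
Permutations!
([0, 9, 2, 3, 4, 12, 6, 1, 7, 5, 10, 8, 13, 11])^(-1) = (1 7 8 11 13 12 5 9)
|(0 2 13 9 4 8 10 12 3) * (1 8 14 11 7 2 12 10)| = 42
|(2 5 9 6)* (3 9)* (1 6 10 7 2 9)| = 8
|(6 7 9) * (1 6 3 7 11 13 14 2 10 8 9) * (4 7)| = 12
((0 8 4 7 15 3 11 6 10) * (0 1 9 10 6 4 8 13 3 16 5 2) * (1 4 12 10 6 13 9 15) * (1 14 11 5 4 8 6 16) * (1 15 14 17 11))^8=(0 10 9 8 16 6 4 13 7 3 17 5 11 2 12)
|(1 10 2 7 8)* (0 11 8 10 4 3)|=6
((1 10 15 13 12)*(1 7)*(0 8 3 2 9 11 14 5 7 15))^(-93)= ((0 8 3 2 9 11 14 5 7 1 10)(12 15 13))^(-93)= (15)(0 14 8 5 3 7 2 1 9 10 11)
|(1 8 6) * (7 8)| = |(1 7 8 6)| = 4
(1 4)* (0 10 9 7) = (0 10 9 7)(1 4) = [10, 4, 2, 3, 1, 5, 6, 0, 8, 7, 9]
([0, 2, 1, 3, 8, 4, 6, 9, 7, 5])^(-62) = [0, 1, 2, 3, 9, 7, 6, 4, 5, 8]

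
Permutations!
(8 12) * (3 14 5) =(3 14 5)(8 12) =[0, 1, 2, 14, 4, 3, 6, 7, 12, 9, 10, 11, 8, 13, 5]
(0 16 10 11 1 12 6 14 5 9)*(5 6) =(0 16 10 11 1 12 5 9)(6 14) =[16, 12, 2, 3, 4, 9, 14, 7, 8, 0, 11, 1, 5, 13, 6, 15, 10]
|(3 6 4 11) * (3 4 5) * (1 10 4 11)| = |(11)(1 10 4)(3 6 5)| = 3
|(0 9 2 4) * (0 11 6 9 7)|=10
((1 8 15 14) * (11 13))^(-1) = (1 14 15 8)(11 13) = ((1 8 15 14)(11 13))^(-1)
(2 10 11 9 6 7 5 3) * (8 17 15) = [0, 1, 10, 2, 4, 3, 7, 5, 17, 6, 11, 9, 12, 13, 14, 8, 16, 15] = (2 10 11 9 6 7 5 3)(8 17 15)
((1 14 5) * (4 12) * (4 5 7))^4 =(1 12 7)(4 14 5)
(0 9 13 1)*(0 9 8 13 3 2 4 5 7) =(0 8 13 1 9 3 2 4 5 7) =[8, 9, 4, 2, 5, 7, 6, 0, 13, 3, 10, 11, 12, 1]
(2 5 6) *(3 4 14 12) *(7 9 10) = (2 5 6)(3 4 14 12)(7 9 10) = [0, 1, 5, 4, 14, 6, 2, 9, 8, 10, 7, 11, 3, 13, 12]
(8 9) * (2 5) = [0, 1, 5, 3, 4, 2, 6, 7, 9, 8] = (2 5)(8 9)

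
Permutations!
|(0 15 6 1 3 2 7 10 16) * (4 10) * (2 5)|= 11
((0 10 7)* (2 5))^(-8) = ((0 10 7)(2 5))^(-8) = (0 10 7)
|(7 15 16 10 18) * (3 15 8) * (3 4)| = |(3 15 16 10 18 7 8 4)| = 8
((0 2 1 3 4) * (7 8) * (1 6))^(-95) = (0 2 6 1 3 4)(7 8)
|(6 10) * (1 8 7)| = |(1 8 7)(6 10)| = 6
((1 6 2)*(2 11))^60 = (11)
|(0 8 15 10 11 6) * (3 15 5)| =|(0 8 5 3 15 10 11 6)| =8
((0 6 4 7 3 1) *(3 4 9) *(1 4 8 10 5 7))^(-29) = (0 6 9 3 4 1)(5 10 8 7)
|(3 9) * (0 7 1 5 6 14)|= |(0 7 1 5 6 14)(3 9)|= 6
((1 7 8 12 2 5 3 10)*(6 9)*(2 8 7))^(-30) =(12)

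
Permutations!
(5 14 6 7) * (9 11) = (5 14 6 7)(9 11) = [0, 1, 2, 3, 4, 14, 7, 5, 8, 11, 10, 9, 12, 13, 6]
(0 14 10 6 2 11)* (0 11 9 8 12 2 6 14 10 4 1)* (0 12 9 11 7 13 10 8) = [8, 12, 11, 3, 1, 5, 6, 13, 9, 0, 14, 7, 2, 10, 4] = (0 8 9)(1 12 2 11 7 13 10 14 4)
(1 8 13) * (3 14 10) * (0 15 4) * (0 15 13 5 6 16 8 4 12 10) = (0 13 1 4 15 12 10 3 14)(5 6 16 8) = [13, 4, 2, 14, 15, 6, 16, 7, 5, 9, 3, 11, 10, 1, 0, 12, 8]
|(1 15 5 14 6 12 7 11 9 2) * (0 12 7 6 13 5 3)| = |(0 12 6 7 11 9 2 1 15 3)(5 14 13)| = 30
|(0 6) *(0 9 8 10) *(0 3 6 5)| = |(0 5)(3 6 9 8 10)| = 10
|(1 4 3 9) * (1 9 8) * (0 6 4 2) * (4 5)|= |(9)(0 6 5 4 3 8 1 2)|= 8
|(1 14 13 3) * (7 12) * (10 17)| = 4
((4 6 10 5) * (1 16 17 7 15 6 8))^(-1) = (1 8 4 5 10 6 15 7 17 16)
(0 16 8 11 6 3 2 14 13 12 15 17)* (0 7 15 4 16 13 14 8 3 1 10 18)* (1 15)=(0 13 12 4 16 3 2 8 11 6 15 17 7 1 10 18)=[13, 10, 8, 2, 16, 5, 15, 1, 11, 9, 18, 6, 4, 12, 14, 17, 3, 7, 0]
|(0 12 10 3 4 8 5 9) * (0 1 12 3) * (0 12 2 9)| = 30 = |(0 3 4 8 5)(1 2 9)(10 12)|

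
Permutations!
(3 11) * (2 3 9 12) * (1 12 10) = (1 12 2 3 11 9 10) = [0, 12, 3, 11, 4, 5, 6, 7, 8, 10, 1, 9, 2]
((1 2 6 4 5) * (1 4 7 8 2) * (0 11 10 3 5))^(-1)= (0 4 5 3 10 11)(2 8 7 6)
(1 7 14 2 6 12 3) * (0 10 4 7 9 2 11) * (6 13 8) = (0 10 4 7 14 11)(1 9 2 13 8 6 12 3) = [10, 9, 13, 1, 7, 5, 12, 14, 6, 2, 4, 0, 3, 8, 11]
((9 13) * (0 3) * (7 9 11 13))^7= (0 3)(7 9)(11 13)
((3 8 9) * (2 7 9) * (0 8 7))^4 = (0 8 2)(3 7 9)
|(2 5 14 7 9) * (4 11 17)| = |(2 5 14 7 9)(4 11 17)| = 15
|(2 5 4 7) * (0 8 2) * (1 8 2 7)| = |(0 2 5 4 1 8 7)| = 7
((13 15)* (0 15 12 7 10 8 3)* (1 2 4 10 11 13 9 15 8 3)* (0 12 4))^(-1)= (0 2 1 8)(3 10 4 13 11 7 12)(9 15)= ((0 8 1 2)(3 12 7 11 13 4 10)(9 15))^(-1)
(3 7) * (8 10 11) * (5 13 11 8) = (3 7)(5 13 11)(8 10) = [0, 1, 2, 7, 4, 13, 6, 3, 10, 9, 8, 5, 12, 11]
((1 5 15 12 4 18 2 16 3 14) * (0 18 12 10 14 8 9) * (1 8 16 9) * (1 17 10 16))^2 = (0 2)(1 15 3 5 16)(8 10)(9 18)(14 17)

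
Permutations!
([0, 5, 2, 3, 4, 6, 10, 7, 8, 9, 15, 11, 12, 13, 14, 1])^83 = [0, 10, 2, 3, 4, 15, 1, 7, 8, 9, 5, 11, 12, 13, 14, 6]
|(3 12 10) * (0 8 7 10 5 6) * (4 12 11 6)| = 21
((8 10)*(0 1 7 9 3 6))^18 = (10)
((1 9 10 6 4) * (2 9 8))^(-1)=(1 4 6 10 9 2 8)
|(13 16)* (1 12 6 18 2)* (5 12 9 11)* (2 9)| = 6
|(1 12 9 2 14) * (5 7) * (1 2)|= |(1 12 9)(2 14)(5 7)|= 6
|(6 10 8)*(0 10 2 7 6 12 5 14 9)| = |(0 10 8 12 5 14 9)(2 7 6)| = 21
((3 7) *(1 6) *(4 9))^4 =(9)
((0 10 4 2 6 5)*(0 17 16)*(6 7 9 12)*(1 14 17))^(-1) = (0 16 17 14 1 5 6 12 9 7 2 4 10)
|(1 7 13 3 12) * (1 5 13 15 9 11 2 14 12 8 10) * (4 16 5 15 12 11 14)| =|(1 7 12 15 9 14 11 2 4 16 5 13 3 8 10)| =15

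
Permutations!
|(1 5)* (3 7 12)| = |(1 5)(3 7 12)| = 6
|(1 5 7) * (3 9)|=|(1 5 7)(3 9)|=6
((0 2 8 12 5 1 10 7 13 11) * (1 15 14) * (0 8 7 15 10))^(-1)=(0 1 14 15 10 5 12 8 11 13 7 2)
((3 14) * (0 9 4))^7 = ((0 9 4)(3 14))^7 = (0 9 4)(3 14)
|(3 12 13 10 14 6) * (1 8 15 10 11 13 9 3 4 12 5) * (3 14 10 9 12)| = 18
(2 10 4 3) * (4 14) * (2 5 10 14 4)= (2 14)(3 5 10 4)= [0, 1, 14, 5, 3, 10, 6, 7, 8, 9, 4, 11, 12, 13, 2]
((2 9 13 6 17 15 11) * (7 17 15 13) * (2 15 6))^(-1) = (2 13 17 7 9)(11 15)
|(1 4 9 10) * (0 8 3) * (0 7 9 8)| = 7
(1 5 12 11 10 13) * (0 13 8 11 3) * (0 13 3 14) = [3, 5, 2, 13, 4, 12, 6, 7, 11, 9, 8, 10, 14, 1, 0] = (0 3 13 1 5 12 14)(8 11 10)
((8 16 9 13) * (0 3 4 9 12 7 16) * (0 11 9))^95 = (0 4 3)(7 12 16)(8 13 9 11)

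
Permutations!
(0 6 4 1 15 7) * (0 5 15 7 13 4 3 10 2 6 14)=[14, 7, 6, 10, 1, 15, 3, 5, 8, 9, 2, 11, 12, 4, 0, 13]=(0 14)(1 7 5 15 13 4)(2 6 3 10)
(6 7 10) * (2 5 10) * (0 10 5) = (0 10 6 7 2) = [10, 1, 0, 3, 4, 5, 7, 2, 8, 9, 6]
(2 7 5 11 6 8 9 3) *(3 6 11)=(11)(2 7 5 3)(6 8 9)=[0, 1, 7, 2, 4, 3, 8, 5, 9, 6, 10, 11]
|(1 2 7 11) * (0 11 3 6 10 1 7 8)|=9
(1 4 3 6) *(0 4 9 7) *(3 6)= (0 4 6 1 9 7)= [4, 9, 2, 3, 6, 5, 1, 0, 8, 7]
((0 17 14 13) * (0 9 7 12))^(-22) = ((0 17 14 13 9 7 12))^(-22) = (0 12 7 9 13 14 17)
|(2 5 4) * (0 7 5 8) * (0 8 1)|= 6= |(8)(0 7 5 4 2 1)|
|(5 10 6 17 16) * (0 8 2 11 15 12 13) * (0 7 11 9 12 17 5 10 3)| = 15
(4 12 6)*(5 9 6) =(4 12 5 9 6) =[0, 1, 2, 3, 12, 9, 4, 7, 8, 6, 10, 11, 5]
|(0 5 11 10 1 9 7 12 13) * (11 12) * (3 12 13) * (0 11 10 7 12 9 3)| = |(0 5 13 11 7 10 1 3 9 12)| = 10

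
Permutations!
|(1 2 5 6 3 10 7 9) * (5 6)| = |(1 2 6 3 10 7 9)| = 7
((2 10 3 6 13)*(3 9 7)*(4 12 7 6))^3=((2 10 9 6 13)(3 4 12 7))^3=(2 6 10 13 9)(3 7 12 4)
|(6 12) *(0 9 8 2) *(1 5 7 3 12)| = |(0 9 8 2)(1 5 7 3 12 6)| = 12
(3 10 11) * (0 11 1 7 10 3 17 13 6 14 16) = [11, 7, 2, 3, 4, 5, 14, 10, 8, 9, 1, 17, 12, 6, 16, 15, 0, 13] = (0 11 17 13 6 14 16)(1 7 10)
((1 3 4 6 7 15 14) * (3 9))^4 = (1 6)(3 15)(4 14)(7 9)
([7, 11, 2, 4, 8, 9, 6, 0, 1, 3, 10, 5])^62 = (1 8 4 3 9 5 11)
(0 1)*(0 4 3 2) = (0 1 4 3 2) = [1, 4, 0, 2, 3]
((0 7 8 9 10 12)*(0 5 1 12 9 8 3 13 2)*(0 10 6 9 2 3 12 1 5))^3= ((0 7 12)(2 10)(3 13)(6 9))^3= (2 10)(3 13)(6 9)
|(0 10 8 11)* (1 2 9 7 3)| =20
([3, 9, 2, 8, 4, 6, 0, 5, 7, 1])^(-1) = (0 6 5 7 8 3)(1 9)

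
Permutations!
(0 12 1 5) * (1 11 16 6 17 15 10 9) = (0 12 11 16 6 17 15 10 9 1 5) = [12, 5, 2, 3, 4, 0, 17, 7, 8, 1, 9, 16, 11, 13, 14, 10, 6, 15]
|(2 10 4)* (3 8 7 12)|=|(2 10 4)(3 8 7 12)|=12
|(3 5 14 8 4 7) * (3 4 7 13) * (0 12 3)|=|(0 12 3 5 14 8 7 4 13)|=9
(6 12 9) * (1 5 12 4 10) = (1 5 12 9 6 4 10) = [0, 5, 2, 3, 10, 12, 4, 7, 8, 6, 1, 11, 9]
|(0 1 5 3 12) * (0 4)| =6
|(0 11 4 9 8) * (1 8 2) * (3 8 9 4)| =|(0 11 3 8)(1 9 2)| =12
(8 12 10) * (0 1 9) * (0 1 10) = (0 10 8 12)(1 9) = [10, 9, 2, 3, 4, 5, 6, 7, 12, 1, 8, 11, 0]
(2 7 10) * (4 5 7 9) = (2 9 4 5 7 10) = [0, 1, 9, 3, 5, 7, 6, 10, 8, 4, 2]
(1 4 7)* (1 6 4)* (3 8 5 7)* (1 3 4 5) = [0, 3, 2, 8, 4, 7, 5, 6, 1] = (1 3 8)(5 7 6)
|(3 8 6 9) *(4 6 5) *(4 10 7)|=|(3 8 5 10 7 4 6 9)|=8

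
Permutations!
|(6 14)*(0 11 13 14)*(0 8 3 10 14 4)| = |(0 11 13 4)(3 10 14 6 8)| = 20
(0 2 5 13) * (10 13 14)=(0 2 5 14 10 13)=[2, 1, 5, 3, 4, 14, 6, 7, 8, 9, 13, 11, 12, 0, 10]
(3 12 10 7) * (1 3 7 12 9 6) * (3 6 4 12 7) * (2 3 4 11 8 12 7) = (1 6)(2 3 9 11 8 12 10)(4 7) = [0, 6, 3, 9, 7, 5, 1, 4, 12, 11, 2, 8, 10]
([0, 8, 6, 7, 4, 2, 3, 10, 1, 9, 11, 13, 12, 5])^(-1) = [0, 8, 5, 6, 4, 13, 2, 3, 1, 9, 7, 10, 12, 11]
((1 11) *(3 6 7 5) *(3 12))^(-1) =((1 11)(3 6 7 5 12))^(-1) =(1 11)(3 12 5 7 6)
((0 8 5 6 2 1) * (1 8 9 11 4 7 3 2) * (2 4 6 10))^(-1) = (0 1 6 11 9)(2 10 5 8)(3 7 4) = ((0 9 11 6 1)(2 8 5 10)(3 4 7))^(-1)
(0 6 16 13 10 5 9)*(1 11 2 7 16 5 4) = (0 6 5 9)(1 11 2 7 16 13 10 4) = [6, 11, 7, 3, 1, 9, 5, 16, 8, 0, 4, 2, 12, 10, 14, 15, 13]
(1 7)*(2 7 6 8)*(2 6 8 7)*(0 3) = (0 3)(1 8 6 7) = [3, 8, 2, 0, 4, 5, 7, 1, 6]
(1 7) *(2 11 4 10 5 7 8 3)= (1 8 3 2 11 4 10 5 7)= [0, 8, 11, 2, 10, 7, 6, 1, 3, 9, 5, 4]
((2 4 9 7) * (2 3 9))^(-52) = ((2 4)(3 9 7))^(-52) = (3 7 9)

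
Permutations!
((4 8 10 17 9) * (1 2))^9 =(1 2)(4 9 17 10 8)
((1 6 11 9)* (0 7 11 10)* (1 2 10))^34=((0 7 11 9 2 10)(1 6))^34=(0 2 11)(7 10 9)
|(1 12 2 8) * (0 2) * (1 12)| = 4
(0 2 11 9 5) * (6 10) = (0 2 11 9 5)(6 10) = [2, 1, 11, 3, 4, 0, 10, 7, 8, 5, 6, 9]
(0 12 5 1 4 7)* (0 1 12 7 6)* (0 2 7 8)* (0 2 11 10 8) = (1 4 6 11 10 8 2 7)(5 12) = [0, 4, 7, 3, 6, 12, 11, 1, 2, 9, 8, 10, 5]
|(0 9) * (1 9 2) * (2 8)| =5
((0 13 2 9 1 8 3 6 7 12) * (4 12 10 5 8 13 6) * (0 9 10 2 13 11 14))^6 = ((0 6 7 2 10 5 8 3 4 12 9 1 11 14))^6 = (0 8 11 10 9 7 4)(1 2 12 6 3 14 5)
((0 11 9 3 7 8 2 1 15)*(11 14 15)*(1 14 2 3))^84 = ((0 2 14 15)(1 11 9)(3 7 8))^84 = (15)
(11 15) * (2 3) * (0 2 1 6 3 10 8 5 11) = (0 2 10 8 5 11 15)(1 6 3) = [2, 6, 10, 1, 4, 11, 3, 7, 5, 9, 8, 15, 12, 13, 14, 0]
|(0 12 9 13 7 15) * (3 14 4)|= 6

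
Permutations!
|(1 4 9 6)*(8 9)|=5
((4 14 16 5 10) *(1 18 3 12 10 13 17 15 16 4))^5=(18)(4 14)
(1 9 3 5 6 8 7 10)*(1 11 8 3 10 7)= (1 9 10 11 8)(3 5 6)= [0, 9, 2, 5, 4, 6, 3, 7, 1, 10, 11, 8]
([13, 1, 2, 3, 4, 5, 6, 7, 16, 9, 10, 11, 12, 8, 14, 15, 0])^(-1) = (0 16 8 13)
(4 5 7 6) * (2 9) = (2 9)(4 5 7 6) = [0, 1, 9, 3, 5, 7, 4, 6, 8, 2]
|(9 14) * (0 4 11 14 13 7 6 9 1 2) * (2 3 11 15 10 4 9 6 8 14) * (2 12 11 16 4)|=|(0 9 13 7 8 14 1 3 16 4 15 10 2)(11 12)|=26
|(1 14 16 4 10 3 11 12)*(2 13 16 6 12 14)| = |(1 2 13 16 4 10 3 11 14 6 12)| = 11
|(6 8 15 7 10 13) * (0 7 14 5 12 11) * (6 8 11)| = |(0 7 10 13 8 15 14 5 12 6 11)| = 11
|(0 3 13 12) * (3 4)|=5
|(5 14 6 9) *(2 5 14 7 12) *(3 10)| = |(2 5 7 12)(3 10)(6 9 14)| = 12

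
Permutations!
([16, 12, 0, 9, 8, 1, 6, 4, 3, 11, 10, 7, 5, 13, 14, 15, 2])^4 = (0 16 2)(1 12 5)(3 4 11)(7 9 8)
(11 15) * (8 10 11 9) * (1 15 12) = (1 15 9 8 10 11 12) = [0, 15, 2, 3, 4, 5, 6, 7, 10, 8, 11, 12, 1, 13, 14, 9]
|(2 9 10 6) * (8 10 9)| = 4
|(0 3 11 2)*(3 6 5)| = 6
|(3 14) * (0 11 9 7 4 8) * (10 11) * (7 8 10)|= 14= |(0 7 4 10 11 9 8)(3 14)|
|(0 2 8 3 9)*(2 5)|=|(0 5 2 8 3 9)|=6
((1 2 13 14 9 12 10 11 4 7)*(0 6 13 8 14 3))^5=((0 6 13 3)(1 2 8 14 9 12 10 11 4 7))^5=(0 6 13 3)(1 12)(2 10)(4 14)(7 9)(8 11)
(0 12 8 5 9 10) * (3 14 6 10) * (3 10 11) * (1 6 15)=(0 12 8 5 9 10)(1 6 11 3 14 15)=[12, 6, 2, 14, 4, 9, 11, 7, 5, 10, 0, 3, 8, 13, 15, 1]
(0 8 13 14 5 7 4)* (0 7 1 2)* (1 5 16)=(0 8 13 14 16 1 2)(4 7)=[8, 2, 0, 3, 7, 5, 6, 4, 13, 9, 10, 11, 12, 14, 16, 15, 1]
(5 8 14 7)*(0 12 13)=(0 12 13)(5 8 14 7)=[12, 1, 2, 3, 4, 8, 6, 5, 14, 9, 10, 11, 13, 0, 7]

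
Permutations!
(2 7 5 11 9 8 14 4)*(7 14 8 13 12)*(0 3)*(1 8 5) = (0 3)(1 8 5 11 9 13 12 7)(2 14 4) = [3, 8, 14, 0, 2, 11, 6, 1, 5, 13, 10, 9, 7, 12, 4]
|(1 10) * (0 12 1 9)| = |(0 12 1 10 9)| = 5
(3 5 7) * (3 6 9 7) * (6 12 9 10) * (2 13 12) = (2 13 12 9 7)(3 5)(6 10) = [0, 1, 13, 5, 4, 3, 10, 2, 8, 7, 6, 11, 9, 12]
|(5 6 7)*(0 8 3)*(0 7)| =6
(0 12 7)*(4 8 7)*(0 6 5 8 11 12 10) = (0 10)(4 11 12)(5 8 7 6) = [10, 1, 2, 3, 11, 8, 5, 6, 7, 9, 0, 12, 4]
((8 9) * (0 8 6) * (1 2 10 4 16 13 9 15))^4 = ((0 8 15 1 2 10 4 16 13 9 6))^4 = (0 2 13 8 10 9 15 4 6 1 16)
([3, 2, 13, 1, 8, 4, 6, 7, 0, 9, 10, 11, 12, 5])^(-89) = [8, 3, 1, 0, 5, 13, 6, 7, 4, 9, 10, 11, 12, 2]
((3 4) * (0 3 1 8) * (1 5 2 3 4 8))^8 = ((0 4 5 2 3 8))^8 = (0 5 3)(2 8 4)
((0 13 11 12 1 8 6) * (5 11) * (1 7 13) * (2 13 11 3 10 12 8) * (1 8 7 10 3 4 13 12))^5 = (0 6 8)(1 2 12 10)(4 5 13)(7 11)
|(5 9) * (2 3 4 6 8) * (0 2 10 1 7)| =|(0 2 3 4 6 8 10 1 7)(5 9)| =18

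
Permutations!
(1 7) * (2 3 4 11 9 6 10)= [0, 7, 3, 4, 11, 5, 10, 1, 8, 6, 2, 9]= (1 7)(2 3 4 11 9 6 10)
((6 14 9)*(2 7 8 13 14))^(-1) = ((2 7 8 13 14 9 6))^(-1) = (2 6 9 14 13 8 7)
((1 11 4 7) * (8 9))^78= ((1 11 4 7)(8 9))^78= (1 4)(7 11)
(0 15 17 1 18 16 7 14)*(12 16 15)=(0 12 16 7 14)(1 18 15 17)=[12, 18, 2, 3, 4, 5, 6, 14, 8, 9, 10, 11, 16, 13, 0, 17, 7, 1, 15]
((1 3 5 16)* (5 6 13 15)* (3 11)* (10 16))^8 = (1 16 10 5 15 13 6 3 11)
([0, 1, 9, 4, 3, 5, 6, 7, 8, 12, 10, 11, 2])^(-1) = (2 12 9)(3 4)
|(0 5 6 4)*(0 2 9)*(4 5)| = |(0 4 2 9)(5 6)| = 4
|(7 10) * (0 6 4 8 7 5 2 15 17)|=10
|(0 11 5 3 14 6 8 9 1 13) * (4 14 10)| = |(0 11 5 3 10 4 14 6 8 9 1 13)| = 12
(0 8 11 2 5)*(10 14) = (0 8 11 2 5)(10 14) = [8, 1, 5, 3, 4, 0, 6, 7, 11, 9, 14, 2, 12, 13, 10]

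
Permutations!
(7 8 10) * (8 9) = [0, 1, 2, 3, 4, 5, 6, 9, 10, 8, 7] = (7 9 8 10)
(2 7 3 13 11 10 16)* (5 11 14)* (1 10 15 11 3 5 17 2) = [0, 10, 7, 13, 4, 3, 6, 5, 8, 9, 16, 15, 12, 14, 17, 11, 1, 2] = (1 10 16)(2 7 5 3 13 14 17)(11 15)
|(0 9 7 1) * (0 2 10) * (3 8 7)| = 8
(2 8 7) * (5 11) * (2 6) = (2 8 7 6)(5 11) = [0, 1, 8, 3, 4, 11, 2, 6, 7, 9, 10, 5]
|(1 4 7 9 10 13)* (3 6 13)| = 8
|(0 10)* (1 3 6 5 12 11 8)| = |(0 10)(1 3 6 5 12 11 8)| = 14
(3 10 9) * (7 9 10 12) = (3 12 7 9) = [0, 1, 2, 12, 4, 5, 6, 9, 8, 3, 10, 11, 7]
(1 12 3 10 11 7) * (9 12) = [0, 9, 2, 10, 4, 5, 6, 1, 8, 12, 11, 7, 3] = (1 9 12 3 10 11 7)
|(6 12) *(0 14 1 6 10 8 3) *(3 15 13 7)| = |(0 14 1 6 12 10 8 15 13 7 3)| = 11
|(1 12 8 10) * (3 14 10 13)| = 7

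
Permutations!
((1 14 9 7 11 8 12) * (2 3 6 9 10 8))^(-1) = ((1 14 10 8 12)(2 3 6 9 7 11))^(-1) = (1 12 8 10 14)(2 11 7 9 6 3)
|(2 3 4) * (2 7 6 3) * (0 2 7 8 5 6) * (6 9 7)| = 9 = |(0 2 6 3 4 8 5 9 7)|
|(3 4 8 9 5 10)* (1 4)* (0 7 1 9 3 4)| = |(0 7 1)(3 9 5 10 4 8)| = 6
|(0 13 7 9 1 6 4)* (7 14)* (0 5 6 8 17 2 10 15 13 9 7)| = 30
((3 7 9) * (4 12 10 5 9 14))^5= (3 10 14 9 12 7 5 4)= ((3 7 14 4 12 10 5 9))^5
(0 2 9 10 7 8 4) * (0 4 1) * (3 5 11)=(0 2 9 10 7 8 1)(3 5 11)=[2, 0, 9, 5, 4, 11, 6, 8, 1, 10, 7, 3]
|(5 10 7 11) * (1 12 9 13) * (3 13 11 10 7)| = 9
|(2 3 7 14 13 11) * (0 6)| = 6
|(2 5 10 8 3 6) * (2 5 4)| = 10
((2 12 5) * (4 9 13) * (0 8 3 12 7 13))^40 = ((0 8 3 12 5 2 7 13 4 9))^40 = (13)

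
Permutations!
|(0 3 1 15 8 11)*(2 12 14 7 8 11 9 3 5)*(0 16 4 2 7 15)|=7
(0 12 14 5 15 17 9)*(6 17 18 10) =(0 12 14 5 15 18 10 6 17 9) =[12, 1, 2, 3, 4, 15, 17, 7, 8, 0, 6, 11, 14, 13, 5, 18, 16, 9, 10]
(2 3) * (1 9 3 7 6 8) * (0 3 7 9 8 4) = (0 3 2 9 7 6 4)(1 8) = [3, 8, 9, 2, 0, 5, 4, 6, 1, 7]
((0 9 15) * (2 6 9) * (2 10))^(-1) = (0 15 9 6 2 10)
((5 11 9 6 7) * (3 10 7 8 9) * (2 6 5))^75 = ((2 6 8 9 5 11 3 10 7))^75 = (2 9 3)(5 10 6)(7 8 11)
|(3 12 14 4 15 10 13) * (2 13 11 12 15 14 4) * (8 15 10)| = 8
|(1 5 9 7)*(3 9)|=|(1 5 3 9 7)|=5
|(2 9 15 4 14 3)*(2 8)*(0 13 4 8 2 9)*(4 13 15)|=|(0 15 8 9 4 14 3 2)|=8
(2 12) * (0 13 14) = (0 13 14)(2 12) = [13, 1, 12, 3, 4, 5, 6, 7, 8, 9, 10, 11, 2, 14, 0]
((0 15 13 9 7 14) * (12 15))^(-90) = ((0 12 15 13 9 7 14))^(-90) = (0 12 15 13 9 7 14)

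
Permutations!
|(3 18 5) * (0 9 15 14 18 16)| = 8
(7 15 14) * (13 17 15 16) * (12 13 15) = (7 16 15 14)(12 13 17) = [0, 1, 2, 3, 4, 5, 6, 16, 8, 9, 10, 11, 13, 17, 7, 14, 15, 12]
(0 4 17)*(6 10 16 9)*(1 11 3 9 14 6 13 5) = (0 4 17)(1 11 3 9 13 5)(6 10 16 14) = [4, 11, 2, 9, 17, 1, 10, 7, 8, 13, 16, 3, 12, 5, 6, 15, 14, 0]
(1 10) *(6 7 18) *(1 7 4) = (1 10 7 18 6 4) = [0, 10, 2, 3, 1, 5, 4, 18, 8, 9, 7, 11, 12, 13, 14, 15, 16, 17, 6]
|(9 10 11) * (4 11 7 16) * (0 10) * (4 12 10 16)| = 8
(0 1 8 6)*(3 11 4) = (0 1 8 6)(3 11 4) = [1, 8, 2, 11, 3, 5, 0, 7, 6, 9, 10, 4]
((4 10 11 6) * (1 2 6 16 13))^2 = ((1 2 6 4 10 11 16 13))^2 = (1 6 10 16)(2 4 11 13)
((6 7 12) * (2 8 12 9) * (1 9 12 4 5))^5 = (1 5 4 8 2 9)(6 12 7)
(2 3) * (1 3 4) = (1 3 2 4) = [0, 3, 4, 2, 1]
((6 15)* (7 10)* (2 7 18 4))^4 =(2 4 18 10 7)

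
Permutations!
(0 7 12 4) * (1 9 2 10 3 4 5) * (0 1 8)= [7, 9, 10, 4, 1, 8, 6, 12, 0, 2, 3, 11, 5]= (0 7 12 5 8)(1 9 2 10 3 4)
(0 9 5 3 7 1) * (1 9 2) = (0 2 1)(3 7 9 5) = [2, 0, 1, 7, 4, 3, 6, 9, 8, 5]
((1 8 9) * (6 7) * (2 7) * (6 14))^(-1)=(1 9 8)(2 6 14 7)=((1 8 9)(2 7 14 6))^(-1)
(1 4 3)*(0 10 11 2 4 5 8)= (0 10 11 2 4 3 1 5 8)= [10, 5, 4, 1, 3, 8, 6, 7, 0, 9, 11, 2]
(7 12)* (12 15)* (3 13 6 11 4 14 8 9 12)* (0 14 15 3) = [14, 1, 2, 13, 15, 5, 11, 3, 9, 12, 10, 4, 7, 6, 8, 0] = (0 14 8 9 12 7 3 13 6 11 4 15)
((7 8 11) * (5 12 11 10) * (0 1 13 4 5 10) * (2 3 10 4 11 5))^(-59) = (0 1 13 11 7 8)(2 3 10 4)(5 12)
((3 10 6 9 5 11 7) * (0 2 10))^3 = (0 6 11)(2 9 7)(3 10 5)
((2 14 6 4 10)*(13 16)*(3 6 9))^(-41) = (2 14 9 3 6 4 10)(13 16)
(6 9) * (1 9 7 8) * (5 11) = (1 9 6 7 8)(5 11) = [0, 9, 2, 3, 4, 11, 7, 8, 1, 6, 10, 5]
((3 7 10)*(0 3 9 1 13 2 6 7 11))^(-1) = ((0 3 11)(1 13 2 6 7 10 9))^(-1) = (0 11 3)(1 9 10 7 6 2 13)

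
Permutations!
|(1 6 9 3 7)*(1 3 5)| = |(1 6 9 5)(3 7)| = 4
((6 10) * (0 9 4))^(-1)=(0 4 9)(6 10)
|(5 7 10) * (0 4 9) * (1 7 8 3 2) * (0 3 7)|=|(0 4 9 3 2 1)(5 8 7 10)|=12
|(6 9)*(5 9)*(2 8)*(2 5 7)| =6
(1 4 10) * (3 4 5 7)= (1 5 7 3 4 10)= [0, 5, 2, 4, 10, 7, 6, 3, 8, 9, 1]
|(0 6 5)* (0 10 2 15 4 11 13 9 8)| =11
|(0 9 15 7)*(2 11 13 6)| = 4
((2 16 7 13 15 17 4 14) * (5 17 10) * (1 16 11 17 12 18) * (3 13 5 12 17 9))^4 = (1 17 11 15)(2 13 18 5)(3 12 7 14)(4 9 10 16) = ((1 16 7 5 17 4 14 2 11 9 3 13 15 10 12 18))^4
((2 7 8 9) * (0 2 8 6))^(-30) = ((0 2 7 6)(8 9))^(-30) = (9)(0 7)(2 6)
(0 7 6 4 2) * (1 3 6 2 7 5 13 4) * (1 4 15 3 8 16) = (0 5 13 15 3 6 4 7 2)(1 8 16) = [5, 8, 0, 6, 7, 13, 4, 2, 16, 9, 10, 11, 12, 15, 14, 3, 1]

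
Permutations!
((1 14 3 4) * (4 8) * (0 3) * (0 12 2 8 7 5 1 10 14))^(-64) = (0 3 7 5 1)(2 4 14)(8 10 12)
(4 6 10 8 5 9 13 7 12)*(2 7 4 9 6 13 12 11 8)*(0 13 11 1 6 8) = (0 13 4 11)(1 6 10 2 7)(5 8)(9 12) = [13, 6, 7, 3, 11, 8, 10, 1, 5, 12, 2, 0, 9, 4]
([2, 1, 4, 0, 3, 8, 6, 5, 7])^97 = [2, 1, 4, 0, 3, 8, 6, 5, 7]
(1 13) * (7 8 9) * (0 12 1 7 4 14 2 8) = [12, 13, 8, 3, 14, 5, 6, 0, 9, 4, 10, 11, 1, 7, 2] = (0 12 1 13 7)(2 8 9 4 14)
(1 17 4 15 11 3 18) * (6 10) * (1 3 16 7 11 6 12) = (1 17 4 15 6 10 12)(3 18)(7 11 16) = [0, 17, 2, 18, 15, 5, 10, 11, 8, 9, 12, 16, 1, 13, 14, 6, 7, 4, 3]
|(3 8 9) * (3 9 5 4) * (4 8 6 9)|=4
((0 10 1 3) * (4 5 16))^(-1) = (0 3 1 10)(4 16 5)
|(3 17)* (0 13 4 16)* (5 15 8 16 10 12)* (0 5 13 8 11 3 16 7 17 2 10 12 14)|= |(0 8 7 17 16 5 15 11 3 2 10 14)(4 12 13)|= 12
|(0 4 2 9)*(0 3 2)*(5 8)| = 6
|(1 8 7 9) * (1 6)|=|(1 8 7 9 6)|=5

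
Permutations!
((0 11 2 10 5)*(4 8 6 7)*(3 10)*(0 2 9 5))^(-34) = (0 11 9 5 2 3 10)(4 6)(7 8)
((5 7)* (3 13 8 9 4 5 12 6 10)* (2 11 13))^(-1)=(2 3 10 6 12 7 5 4 9 8 13 11)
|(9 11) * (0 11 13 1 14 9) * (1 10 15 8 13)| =|(0 11)(1 14 9)(8 13 10 15)| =12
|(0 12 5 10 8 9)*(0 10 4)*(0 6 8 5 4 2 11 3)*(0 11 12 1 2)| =|(0 1 2 12 4 6 8 9 10 5)(3 11)| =10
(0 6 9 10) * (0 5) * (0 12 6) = (5 12 6 9 10) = [0, 1, 2, 3, 4, 12, 9, 7, 8, 10, 5, 11, 6]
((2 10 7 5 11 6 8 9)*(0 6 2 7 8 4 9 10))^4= (0 7)(2 9)(4 11)(5 6)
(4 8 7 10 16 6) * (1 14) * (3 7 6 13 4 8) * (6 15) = (1 14)(3 7 10 16 13 4)(6 8 15) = [0, 14, 2, 7, 3, 5, 8, 10, 15, 9, 16, 11, 12, 4, 1, 6, 13]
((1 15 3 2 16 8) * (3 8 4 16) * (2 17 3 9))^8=(17)(1 8 15)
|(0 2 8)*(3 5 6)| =3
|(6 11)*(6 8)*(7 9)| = |(6 11 8)(7 9)| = 6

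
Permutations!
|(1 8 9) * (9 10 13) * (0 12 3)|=|(0 12 3)(1 8 10 13 9)|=15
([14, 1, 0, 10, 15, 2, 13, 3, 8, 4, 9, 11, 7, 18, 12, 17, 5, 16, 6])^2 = [12, 1, 14, 9, 17, 0, 18, 10, 8, 15, 4, 11, 3, 6, 7, 16, 2, 5, 13]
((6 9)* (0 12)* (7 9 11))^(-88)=((0 12)(6 11 7 9))^(-88)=(12)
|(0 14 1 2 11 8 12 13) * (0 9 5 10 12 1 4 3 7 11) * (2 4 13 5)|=|(0 14 13 9 2)(1 4 3 7 11 8)(5 10 12)|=30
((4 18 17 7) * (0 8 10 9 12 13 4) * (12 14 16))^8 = ((0 8 10 9 14 16 12 13 4 18 17 7))^8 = (0 4 14)(7 13 9)(8 18 16)(10 17 12)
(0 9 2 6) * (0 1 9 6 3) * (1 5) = [6, 9, 3, 0, 4, 1, 5, 7, 8, 2] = (0 6 5 1 9 2 3)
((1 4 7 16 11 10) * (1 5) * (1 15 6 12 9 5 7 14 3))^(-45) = (1 3 14 4)(7 10 11 16)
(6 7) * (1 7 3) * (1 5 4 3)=(1 7 6)(3 5 4)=[0, 7, 2, 5, 3, 4, 1, 6]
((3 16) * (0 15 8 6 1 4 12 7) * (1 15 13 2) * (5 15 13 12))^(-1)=(0 7 12)(1 2 13 6 8 15 5 4)(3 16)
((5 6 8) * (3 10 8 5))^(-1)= (3 8 10)(5 6)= ((3 10 8)(5 6))^(-1)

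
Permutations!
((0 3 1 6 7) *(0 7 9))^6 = ((0 3 1 6 9))^6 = (0 3 1 6 9)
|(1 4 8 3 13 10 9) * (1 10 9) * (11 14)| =14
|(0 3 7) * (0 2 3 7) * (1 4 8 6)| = |(0 7 2 3)(1 4 8 6)| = 4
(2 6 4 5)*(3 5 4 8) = (2 6 8 3 5) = [0, 1, 6, 5, 4, 2, 8, 7, 3]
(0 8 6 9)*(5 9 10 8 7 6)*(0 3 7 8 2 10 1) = (0 8 5 9 3 7 6 1)(2 10) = [8, 0, 10, 7, 4, 9, 1, 6, 5, 3, 2]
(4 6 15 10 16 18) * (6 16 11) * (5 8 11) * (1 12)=(1 12)(4 16 18)(5 8 11 6 15 10)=[0, 12, 2, 3, 16, 8, 15, 7, 11, 9, 5, 6, 1, 13, 14, 10, 18, 17, 4]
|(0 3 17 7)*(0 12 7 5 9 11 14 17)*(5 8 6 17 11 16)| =6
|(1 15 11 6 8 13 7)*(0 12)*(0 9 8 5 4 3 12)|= |(1 15 11 6 5 4 3 12 9 8 13 7)|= 12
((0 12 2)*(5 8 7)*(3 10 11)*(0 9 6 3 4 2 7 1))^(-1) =(0 1 8 5 7 12)(2 4 11 10 3 6 9)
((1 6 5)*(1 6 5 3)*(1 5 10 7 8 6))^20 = ((1 10 7 8 6 3 5))^20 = (1 5 3 6 8 7 10)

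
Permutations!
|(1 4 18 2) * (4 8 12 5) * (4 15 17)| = 9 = |(1 8 12 5 15 17 4 18 2)|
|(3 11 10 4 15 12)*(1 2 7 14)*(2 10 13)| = |(1 10 4 15 12 3 11 13 2 7 14)| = 11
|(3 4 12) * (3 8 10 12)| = |(3 4)(8 10 12)| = 6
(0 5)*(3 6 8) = (0 5)(3 6 8) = [5, 1, 2, 6, 4, 0, 8, 7, 3]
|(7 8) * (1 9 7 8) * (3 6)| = 6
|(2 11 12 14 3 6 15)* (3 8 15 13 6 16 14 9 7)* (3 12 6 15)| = 60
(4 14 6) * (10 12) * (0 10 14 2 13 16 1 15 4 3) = (0 10 12 14 6 3)(1 15 4 2 13 16) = [10, 15, 13, 0, 2, 5, 3, 7, 8, 9, 12, 11, 14, 16, 6, 4, 1]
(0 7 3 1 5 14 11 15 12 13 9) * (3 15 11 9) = [7, 5, 2, 1, 4, 14, 6, 15, 8, 0, 10, 11, 13, 3, 9, 12] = (0 7 15 12 13 3 1 5 14 9)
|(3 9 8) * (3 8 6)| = |(3 9 6)| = 3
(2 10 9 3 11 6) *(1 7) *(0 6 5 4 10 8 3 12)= [6, 7, 8, 11, 10, 4, 2, 1, 3, 12, 9, 5, 0]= (0 6 2 8 3 11 5 4 10 9 12)(1 7)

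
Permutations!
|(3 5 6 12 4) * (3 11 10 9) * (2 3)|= |(2 3 5 6 12 4 11 10 9)|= 9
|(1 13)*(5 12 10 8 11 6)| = 6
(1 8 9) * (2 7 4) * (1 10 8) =(2 7 4)(8 9 10) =[0, 1, 7, 3, 2, 5, 6, 4, 9, 10, 8]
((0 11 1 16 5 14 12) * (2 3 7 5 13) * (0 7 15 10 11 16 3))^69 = (0 16 13 2)(1 11 10 15 3)(5 14 12 7)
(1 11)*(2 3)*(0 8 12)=(0 8 12)(1 11)(2 3)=[8, 11, 3, 2, 4, 5, 6, 7, 12, 9, 10, 1, 0]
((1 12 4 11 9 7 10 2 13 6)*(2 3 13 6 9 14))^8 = (1 12 4 11 14 2 6)(3 7 13 10 9)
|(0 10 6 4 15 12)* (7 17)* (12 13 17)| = 9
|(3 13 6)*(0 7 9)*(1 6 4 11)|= |(0 7 9)(1 6 3 13 4 11)|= 6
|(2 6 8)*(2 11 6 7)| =6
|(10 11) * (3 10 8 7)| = |(3 10 11 8 7)| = 5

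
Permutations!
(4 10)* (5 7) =(4 10)(5 7) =[0, 1, 2, 3, 10, 7, 6, 5, 8, 9, 4]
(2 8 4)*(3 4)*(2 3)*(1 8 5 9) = (1 8 2 5 9)(3 4) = [0, 8, 5, 4, 3, 9, 6, 7, 2, 1]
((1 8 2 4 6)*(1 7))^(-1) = (1 7 6 4 2 8)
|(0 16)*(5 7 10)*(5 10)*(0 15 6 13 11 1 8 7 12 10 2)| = 13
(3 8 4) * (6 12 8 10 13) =(3 10 13 6 12 8 4) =[0, 1, 2, 10, 3, 5, 12, 7, 4, 9, 13, 11, 8, 6]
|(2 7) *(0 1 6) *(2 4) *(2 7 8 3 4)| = 15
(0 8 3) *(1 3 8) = (8)(0 1 3) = [1, 3, 2, 0, 4, 5, 6, 7, 8]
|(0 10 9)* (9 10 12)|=3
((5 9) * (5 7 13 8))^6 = (5 9 7 13 8)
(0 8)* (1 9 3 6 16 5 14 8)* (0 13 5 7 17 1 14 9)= (0 14 8 13 5 9 3 6 16 7 17 1)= [14, 0, 2, 6, 4, 9, 16, 17, 13, 3, 10, 11, 12, 5, 8, 15, 7, 1]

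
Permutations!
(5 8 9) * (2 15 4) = (2 15 4)(5 8 9) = [0, 1, 15, 3, 2, 8, 6, 7, 9, 5, 10, 11, 12, 13, 14, 4]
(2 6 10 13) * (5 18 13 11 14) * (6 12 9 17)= (2 12 9 17 6 10 11 14 5 18 13)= [0, 1, 12, 3, 4, 18, 10, 7, 8, 17, 11, 14, 9, 2, 5, 15, 16, 6, 13]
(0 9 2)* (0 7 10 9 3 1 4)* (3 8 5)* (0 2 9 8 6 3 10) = (0 6 3 1 4 2 7)(5 10 8) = [6, 4, 7, 1, 2, 10, 3, 0, 5, 9, 8]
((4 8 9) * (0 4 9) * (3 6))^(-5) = (9)(0 4 8)(3 6)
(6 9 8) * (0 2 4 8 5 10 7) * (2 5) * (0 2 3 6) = (0 5 10 7 2 4 8)(3 6 9) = [5, 1, 4, 6, 8, 10, 9, 2, 0, 3, 7]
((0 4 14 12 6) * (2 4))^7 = (0 2 4 14 12 6)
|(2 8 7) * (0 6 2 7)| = 4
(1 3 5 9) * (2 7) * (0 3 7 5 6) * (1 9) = (9)(0 3 6)(1 7 2 5) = [3, 7, 5, 6, 4, 1, 0, 2, 8, 9]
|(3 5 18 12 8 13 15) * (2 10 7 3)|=10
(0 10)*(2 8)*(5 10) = [5, 1, 8, 3, 4, 10, 6, 7, 2, 9, 0] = (0 5 10)(2 8)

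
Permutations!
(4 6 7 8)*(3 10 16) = [0, 1, 2, 10, 6, 5, 7, 8, 4, 9, 16, 11, 12, 13, 14, 15, 3] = (3 10 16)(4 6 7 8)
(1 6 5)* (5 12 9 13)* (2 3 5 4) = (1 6 12 9 13 4 2 3 5) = [0, 6, 3, 5, 2, 1, 12, 7, 8, 13, 10, 11, 9, 4]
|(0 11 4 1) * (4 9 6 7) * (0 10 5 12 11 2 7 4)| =|(0 2 7)(1 10 5 12 11 9 6 4)| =24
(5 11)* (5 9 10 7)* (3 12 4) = (3 12 4)(5 11 9 10 7) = [0, 1, 2, 12, 3, 11, 6, 5, 8, 10, 7, 9, 4]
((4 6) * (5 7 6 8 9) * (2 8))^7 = (9)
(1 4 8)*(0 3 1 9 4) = (0 3 1)(4 8 9) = [3, 0, 2, 1, 8, 5, 6, 7, 9, 4]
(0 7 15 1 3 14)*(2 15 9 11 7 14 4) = (0 14)(1 3 4 2 15)(7 9 11) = [14, 3, 15, 4, 2, 5, 6, 9, 8, 11, 10, 7, 12, 13, 0, 1]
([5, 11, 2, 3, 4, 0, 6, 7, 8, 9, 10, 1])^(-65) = [5, 11, 2, 3, 4, 0, 6, 7, 8, 9, 10, 1]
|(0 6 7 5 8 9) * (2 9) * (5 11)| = 8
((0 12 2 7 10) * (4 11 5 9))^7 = (0 2 10 12 7)(4 9 5 11)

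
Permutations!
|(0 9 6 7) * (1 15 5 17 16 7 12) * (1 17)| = 21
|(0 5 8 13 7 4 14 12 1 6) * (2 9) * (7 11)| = |(0 5 8 13 11 7 4 14 12 1 6)(2 9)| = 22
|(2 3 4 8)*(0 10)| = 4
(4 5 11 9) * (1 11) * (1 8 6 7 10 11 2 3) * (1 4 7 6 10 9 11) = (11)(1 2 3 4 5 8 10)(7 9) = [0, 2, 3, 4, 5, 8, 6, 9, 10, 7, 1, 11]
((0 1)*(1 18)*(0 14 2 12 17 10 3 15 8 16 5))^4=((0 18 1 14 2 12 17 10 3 15 8 16 5))^4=(0 2 3 5 14 10 16 1 17 8 18 12 15)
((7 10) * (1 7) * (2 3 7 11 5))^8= ((1 11 5 2 3 7 10))^8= (1 11 5 2 3 7 10)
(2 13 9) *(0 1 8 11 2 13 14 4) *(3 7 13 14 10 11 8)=(0 1 3 7 13 9 14 4)(2 10 11)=[1, 3, 10, 7, 0, 5, 6, 13, 8, 14, 11, 2, 12, 9, 4]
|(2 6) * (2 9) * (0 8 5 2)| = 6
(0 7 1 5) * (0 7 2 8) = (0 2 8)(1 5 7) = [2, 5, 8, 3, 4, 7, 6, 1, 0]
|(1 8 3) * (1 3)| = |(1 8)| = 2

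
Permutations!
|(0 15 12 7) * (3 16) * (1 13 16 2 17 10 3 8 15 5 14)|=20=|(0 5 14 1 13 16 8 15 12 7)(2 17 10 3)|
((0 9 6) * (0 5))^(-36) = (9)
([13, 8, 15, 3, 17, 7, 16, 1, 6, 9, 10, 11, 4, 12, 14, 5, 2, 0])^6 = (0 13 12 4 17)(1 5 2 6)(7 15 16 8)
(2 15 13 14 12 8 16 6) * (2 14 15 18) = (2 18)(6 14 12 8 16)(13 15) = [0, 1, 18, 3, 4, 5, 14, 7, 16, 9, 10, 11, 8, 15, 12, 13, 6, 17, 2]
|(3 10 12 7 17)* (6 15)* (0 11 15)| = |(0 11 15 6)(3 10 12 7 17)| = 20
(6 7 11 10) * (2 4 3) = [0, 1, 4, 2, 3, 5, 7, 11, 8, 9, 6, 10] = (2 4 3)(6 7 11 10)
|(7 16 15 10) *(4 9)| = 4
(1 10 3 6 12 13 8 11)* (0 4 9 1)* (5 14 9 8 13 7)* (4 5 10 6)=(0 5 14 9 1 6 12 7 10 3 4 8 11)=[5, 6, 2, 4, 8, 14, 12, 10, 11, 1, 3, 0, 7, 13, 9]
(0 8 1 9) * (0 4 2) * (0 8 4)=(0 4 2 8 1 9)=[4, 9, 8, 3, 2, 5, 6, 7, 1, 0]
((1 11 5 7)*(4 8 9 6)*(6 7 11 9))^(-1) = (1 7 9)(4 6 8)(5 11)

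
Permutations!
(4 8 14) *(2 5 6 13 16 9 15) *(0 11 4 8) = (0 11 4)(2 5 6 13 16 9 15)(8 14) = [11, 1, 5, 3, 0, 6, 13, 7, 14, 15, 10, 4, 12, 16, 8, 2, 9]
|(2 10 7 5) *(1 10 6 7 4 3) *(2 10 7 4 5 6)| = 10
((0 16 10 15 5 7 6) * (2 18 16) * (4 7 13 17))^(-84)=(18)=((0 2 18 16 10 15 5 13 17 4 7 6))^(-84)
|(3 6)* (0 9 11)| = 6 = |(0 9 11)(3 6)|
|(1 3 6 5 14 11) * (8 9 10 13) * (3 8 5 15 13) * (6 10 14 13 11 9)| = 10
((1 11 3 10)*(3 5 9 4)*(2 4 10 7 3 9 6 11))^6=(11)(1 2 4 9 10)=((1 2 4 9 10)(3 7)(5 6 11))^6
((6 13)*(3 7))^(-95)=((3 7)(6 13))^(-95)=(3 7)(6 13)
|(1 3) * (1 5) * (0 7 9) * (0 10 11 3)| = |(0 7 9 10 11 3 5 1)| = 8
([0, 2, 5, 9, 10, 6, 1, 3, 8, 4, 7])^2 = [0, 5, 6, 4, 7, 1, 2, 9, 8, 10, 3]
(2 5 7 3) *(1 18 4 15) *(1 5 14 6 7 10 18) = (2 14 6 7 3)(4 15 5 10 18) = [0, 1, 14, 2, 15, 10, 7, 3, 8, 9, 18, 11, 12, 13, 6, 5, 16, 17, 4]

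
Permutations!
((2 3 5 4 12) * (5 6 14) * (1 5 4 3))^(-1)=(1 2 12 4 14 6 3 5)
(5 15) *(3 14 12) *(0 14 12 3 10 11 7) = (0 14 3 12 10 11 7)(5 15) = [14, 1, 2, 12, 4, 15, 6, 0, 8, 9, 11, 7, 10, 13, 3, 5]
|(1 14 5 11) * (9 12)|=4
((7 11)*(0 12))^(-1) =((0 12)(7 11))^(-1) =(0 12)(7 11)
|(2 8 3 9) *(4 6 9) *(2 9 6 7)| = |(9)(2 8 3 4 7)| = 5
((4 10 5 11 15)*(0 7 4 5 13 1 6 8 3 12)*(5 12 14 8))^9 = (0 15 5 1 10 7 12 11 6 13 4) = ((0 7 4 10 13 1 6 5 11 15 12)(3 14 8))^9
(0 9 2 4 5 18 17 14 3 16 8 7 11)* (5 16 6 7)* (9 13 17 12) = [13, 1, 4, 6, 16, 18, 7, 11, 5, 2, 10, 0, 9, 17, 3, 15, 8, 14, 12] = (0 13 17 14 3 6 7 11)(2 4 16 8 5 18 12 9)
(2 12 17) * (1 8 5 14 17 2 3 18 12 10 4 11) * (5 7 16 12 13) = (1 8 7 16 12 2 10 4 11)(3 18 13 5 14 17) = [0, 8, 10, 18, 11, 14, 6, 16, 7, 9, 4, 1, 2, 5, 17, 15, 12, 3, 13]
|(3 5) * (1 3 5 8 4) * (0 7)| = |(0 7)(1 3 8 4)| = 4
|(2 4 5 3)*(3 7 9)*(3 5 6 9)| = 7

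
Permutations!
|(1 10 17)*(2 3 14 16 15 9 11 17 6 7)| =12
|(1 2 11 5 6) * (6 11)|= |(1 2 6)(5 11)|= 6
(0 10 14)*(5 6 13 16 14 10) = (0 5 6 13 16 14) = [5, 1, 2, 3, 4, 6, 13, 7, 8, 9, 10, 11, 12, 16, 0, 15, 14]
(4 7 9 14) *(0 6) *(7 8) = (0 6)(4 8 7 9 14) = [6, 1, 2, 3, 8, 5, 0, 9, 7, 14, 10, 11, 12, 13, 4]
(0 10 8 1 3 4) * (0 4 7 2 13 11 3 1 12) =[10, 1, 13, 7, 4, 5, 6, 2, 12, 9, 8, 3, 0, 11] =(0 10 8 12)(2 13 11 3 7)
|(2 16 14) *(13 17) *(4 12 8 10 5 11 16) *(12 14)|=|(2 4 14)(5 11 16 12 8 10)(13 17)|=6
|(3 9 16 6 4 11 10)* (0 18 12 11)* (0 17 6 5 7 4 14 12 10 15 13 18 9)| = 16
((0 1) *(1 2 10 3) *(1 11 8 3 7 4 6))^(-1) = (0 1 6 4 7 10 2)(3 8 11)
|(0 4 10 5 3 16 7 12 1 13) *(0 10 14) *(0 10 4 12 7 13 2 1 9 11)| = |(0 12 9 11)(1 2)(3 16 13 4 14 10 5)| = 28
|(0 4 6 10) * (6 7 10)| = 4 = |(0 4 7 10)|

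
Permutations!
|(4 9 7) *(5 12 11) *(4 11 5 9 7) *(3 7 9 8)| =4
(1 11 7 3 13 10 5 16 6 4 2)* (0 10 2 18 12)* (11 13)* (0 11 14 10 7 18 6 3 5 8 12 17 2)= (0 7 5 16 3 14 10 8 12 11 18 17 2 1 13)(4 6)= [7, 13, 1, 14, 6, 16, 4, 5, 12, 9, 8, 18, 11, 0, 10, 15, 3, 2, 17]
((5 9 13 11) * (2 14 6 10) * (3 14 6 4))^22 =(2 6 10)(3 14 4)(5 13)(9 11) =((2 6 10)(3 14 4)(5 9 13 11))^22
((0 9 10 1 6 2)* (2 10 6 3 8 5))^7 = ((0 9 6 10 1 3 8 5 2))^7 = (0 5 3 10 9 2 8 1 6)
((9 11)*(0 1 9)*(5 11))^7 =(0 9 11 1 5)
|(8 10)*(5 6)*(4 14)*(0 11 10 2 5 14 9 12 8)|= 24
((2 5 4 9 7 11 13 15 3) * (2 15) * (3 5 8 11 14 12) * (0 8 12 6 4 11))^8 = ((0 8)(2 12 3 15 5 11 13)(4 9 7 14 6))^8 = (2 12 3 15 5 11 13)(4 14 9 6 7)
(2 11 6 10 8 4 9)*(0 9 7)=(0 9 2 11 6 10 8 4 7)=[9, 1, 11, 3, 7, 5, 10, 0, 4, 2, 8, 6]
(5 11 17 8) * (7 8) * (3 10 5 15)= (3 10 5 11 17 7 8 15)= [0, 1, 2, 10, 4, 11, 6, 8, 15, 9, 5, 17, 12, 13, 14, 3, 16, 7]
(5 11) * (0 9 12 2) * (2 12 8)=(12)(0 9 8 2)(5 11)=[9, 1, 0, 3, 4, 11, 6, 7, 2, 8, 10, 5, 12]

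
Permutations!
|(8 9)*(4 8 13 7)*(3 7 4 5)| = 12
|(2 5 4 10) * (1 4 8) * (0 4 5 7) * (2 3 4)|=|(0 2 7)(1 5 8)(3 4 10)|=3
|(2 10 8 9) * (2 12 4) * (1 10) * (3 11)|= 14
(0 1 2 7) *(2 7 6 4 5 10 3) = (0 1 7)(2 6 4 5 10 3) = [1, 7, 6, 2, 5, 10, 4, 0, 8, 9, 3]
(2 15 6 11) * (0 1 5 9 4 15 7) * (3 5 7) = (0 1 7)(2 3 5 9 4 15 6 11) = [1, 7, 3, 5, 15, 9, 11, 0, 8, 4, 10, 2, 12, 13, 14, 6]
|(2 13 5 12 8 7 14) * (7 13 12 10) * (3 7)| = 9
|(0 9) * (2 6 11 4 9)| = 6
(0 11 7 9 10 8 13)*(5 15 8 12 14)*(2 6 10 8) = [11, 1, 6, 3, 4, 15, 10, 9, 13, 8, 12, 7, 14, 0, 5, 2] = (0 11 7 9 8 13)(2 6 10 12 14 5 15)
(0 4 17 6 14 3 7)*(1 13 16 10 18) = (0 4 17 6 14 3 7)(1 13 16 10 18) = [4, 13, 2, 7, 17, 5, 14, 0, 8, 9, 18, 11, 12, 16, 3, 15, 10, 6, 1]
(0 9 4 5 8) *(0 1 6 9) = (1 6 9 4 5 8) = [0, 6, 2, 3, 5, 8, 9, 7, 1, 4]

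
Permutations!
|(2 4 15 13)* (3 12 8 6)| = 4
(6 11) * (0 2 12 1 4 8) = [2, 4, 12, 3, 8, 5, 11, 7, 0, 9, 10, 6, 1] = (0 2 12 1 4 8)(6 11)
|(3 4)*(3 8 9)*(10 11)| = |(3 4 8 9)(10 11)| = 4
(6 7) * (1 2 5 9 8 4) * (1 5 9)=(1 2 9 8 4 5)(6 7)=[0, 2, 9, 3, 5, 1, 7, 6, 4, 8]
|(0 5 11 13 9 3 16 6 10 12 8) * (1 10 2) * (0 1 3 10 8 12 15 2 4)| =|(0 5 11 13 9 10 15 2 3 16 6 4)(1 8)| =12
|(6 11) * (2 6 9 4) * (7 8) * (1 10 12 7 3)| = |(1 10 12 7 8 3)(2 6 11 9 4)| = 30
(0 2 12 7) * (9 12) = (0 2 9 12 7) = [2, 1, 9, 3, 4, 5, 6, 0, 8, 12, 10, 11, 7]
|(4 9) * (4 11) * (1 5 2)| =|(1 5 2)(4 9 11)| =3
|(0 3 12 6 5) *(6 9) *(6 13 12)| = |(0 3 6 5)(9 13 12)| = 12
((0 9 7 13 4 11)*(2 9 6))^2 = (0 2 7 4)(6 9 13 11)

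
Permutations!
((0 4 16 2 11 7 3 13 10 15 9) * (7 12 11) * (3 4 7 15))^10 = ((0 7 4 16 2 15 9)(3 13 10)(11 12))^10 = (0 16 9 4 15 7 2)(3 13 10)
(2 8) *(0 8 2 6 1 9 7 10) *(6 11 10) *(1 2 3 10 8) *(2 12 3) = (0 1 9 7 6 12 3 10)(8 11) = [1, 9, 2, 10, 4, 5, 12, 6, 11, 7, 0, 8, 3]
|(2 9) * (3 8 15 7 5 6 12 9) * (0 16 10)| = 9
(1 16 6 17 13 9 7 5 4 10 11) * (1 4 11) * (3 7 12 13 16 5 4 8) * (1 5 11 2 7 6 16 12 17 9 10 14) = (1 11 8 3 6 9 17 12 13 10 5 2 7 4 14) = [0, 11, 7, 6, 14, 2, 9, 4, 3, 17, 5, 8, 13, 10, 1, 15, 16, 12]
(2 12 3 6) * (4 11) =(2 12 3 6)(4 11) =[0, 1, 12, 6, 11, 5, 2, 7, 8, 9, 10, 4, 3]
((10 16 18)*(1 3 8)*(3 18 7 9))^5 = ((1 18 10 16 7 9 3 8))^5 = (1 9 10 8 7 18 3 16)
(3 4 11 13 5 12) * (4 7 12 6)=(3 7 12)(4 11 13 5 6)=[0, 1, 2, 7, 11, 6, 4, 12, 8, 9, 10, 13, 3, 5]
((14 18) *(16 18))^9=(18)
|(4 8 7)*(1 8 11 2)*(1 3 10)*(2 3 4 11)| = |(1 8 7 11 3 10)(2 4)| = 6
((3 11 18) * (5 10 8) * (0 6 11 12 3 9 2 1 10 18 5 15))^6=(0 2 6 1 11 10 5 8 18 15 9)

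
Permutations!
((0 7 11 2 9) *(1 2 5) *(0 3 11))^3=(0 7)(1 3)(2 11)(5 9)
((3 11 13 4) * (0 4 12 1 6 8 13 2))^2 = ((0 4 3 11 2)(1 6 8 13 12))^2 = (0 3 2 4 11)(1 8 12 6 13)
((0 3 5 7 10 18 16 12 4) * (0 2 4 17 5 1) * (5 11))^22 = (0 3 1)(5 17 16 10)(7 11 12 18)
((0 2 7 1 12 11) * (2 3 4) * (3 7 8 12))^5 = ((0 7 1 3 4 2 8 12 11))^5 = (0 2 7 8 1 12 3 11 4)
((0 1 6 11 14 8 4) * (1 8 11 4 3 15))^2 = ((0 8 3 15 1 6 4)(11 14))^2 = (0 3 1 4 8 15 6)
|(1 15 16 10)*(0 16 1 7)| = 4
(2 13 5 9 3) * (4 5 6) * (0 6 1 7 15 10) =[6, 7, 13, 2, 5, 9, 4, 15, 8, 3, 0, 11, 12, 1, 14, 10] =(0 6 4 5 9 3 2 13 1 7 15 10)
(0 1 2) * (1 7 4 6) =[7, 2, 0, 3, 6, 5, 1, 4] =(0 7 4 6 1 2)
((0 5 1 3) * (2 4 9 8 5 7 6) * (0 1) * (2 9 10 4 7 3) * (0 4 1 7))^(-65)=((0 3 7 6 9 8 5 4 10 1 2))^(-65)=(0 3 7 6 9 8 5 4 10 1 2)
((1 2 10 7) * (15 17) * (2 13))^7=((1 13 2 10 7)(15 17))^7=(1 2 7 13 10)(15 17)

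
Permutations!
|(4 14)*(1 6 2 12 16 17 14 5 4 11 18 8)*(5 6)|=|(1 5 4 6 2 12 16 17 14 11 18 8)|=12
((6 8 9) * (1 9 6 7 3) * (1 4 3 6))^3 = (1 6 9 8 7)(3 4) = ((1 9 7 6 8)(3 4))^3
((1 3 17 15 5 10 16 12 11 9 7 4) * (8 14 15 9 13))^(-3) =((1 3 17 9 7 4)(5 10 16 12 11 13 8 14 15))^(-3) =(1 9)(3 7)(4 17)(5 8 12)(10 14 11)(13 16 15)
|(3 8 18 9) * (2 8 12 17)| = 7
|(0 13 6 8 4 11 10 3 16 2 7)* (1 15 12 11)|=14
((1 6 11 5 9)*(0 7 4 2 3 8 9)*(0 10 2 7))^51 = ((1 6 11 5 10 2 3 8 9)(4 7))^51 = (1 3 5)(2 11 9)(4 7)(6 8 10)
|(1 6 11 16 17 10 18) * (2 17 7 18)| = 6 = |(1 6 11 16 7 18)(2 17 10)|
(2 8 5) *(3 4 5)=[0, 1, 8, 4, 5, 2, 6, 7, 3]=(2 8 3 4 5)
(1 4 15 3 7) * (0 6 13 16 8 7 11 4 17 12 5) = (0 6 13 16 8 7 1 17 12 5)(3 11 4 15) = [6, 17, 2, 11, 15, 0, 13, 1, 7, 9, 10, 4, 5, 16, 14, 3, 8, 12]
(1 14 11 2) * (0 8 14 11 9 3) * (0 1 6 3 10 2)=(0 8 14 9 10 2 6 3 1 11)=[8, 11, 6, 1, 4, 5, 3, 7, 14, 10, 2, 0, 12, 13, 9]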